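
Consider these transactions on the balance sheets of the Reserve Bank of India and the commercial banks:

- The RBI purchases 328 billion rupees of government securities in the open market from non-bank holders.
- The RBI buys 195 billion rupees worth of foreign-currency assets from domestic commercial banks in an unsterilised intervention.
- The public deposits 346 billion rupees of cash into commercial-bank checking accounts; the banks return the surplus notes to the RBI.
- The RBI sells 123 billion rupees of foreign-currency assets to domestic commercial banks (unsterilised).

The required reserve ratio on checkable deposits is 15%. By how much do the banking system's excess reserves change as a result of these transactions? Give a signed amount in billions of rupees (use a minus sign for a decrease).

Asset purchase (from non-banks) 328 billion rupees: reserves +328B, deposits +328B.
FX purchase 195 billion rupees: reserves +195B, deposits 0.
Currency deposit 346 billion rupees: reserves +346B, deposits +346B.
FX sale 123 billion rupees: reserves −123B, deposits 0.
Totals: Δreserves = +746B, Δdeposits = +674B.
Δrequired reserves = 15% × +674B = +101.1B.
Δexcess reserves = Δreserves − Δrequired = +746B − (+101.1B) = +644.9 billion.

+644.9 billion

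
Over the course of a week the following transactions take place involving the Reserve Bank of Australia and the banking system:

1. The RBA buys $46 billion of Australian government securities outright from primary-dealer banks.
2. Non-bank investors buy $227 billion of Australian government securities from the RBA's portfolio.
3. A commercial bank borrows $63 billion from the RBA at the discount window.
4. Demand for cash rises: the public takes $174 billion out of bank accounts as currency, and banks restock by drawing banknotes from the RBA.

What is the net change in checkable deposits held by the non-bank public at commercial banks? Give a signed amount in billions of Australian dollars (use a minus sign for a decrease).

RBA balance sheet:
  Assets:      Securities −$181B, Loans to banks +$63B
  Liabilities: Bank reserves −$292B, Currency in circulation +$174B
Commercial banking system:
  Assets:      Reserves at CB −$292B, Securities −$46B
  Liabilities: Checkable deposits −$401B, Borrowings from CB +$63B
So the change in checkable deposits held by the non-bank public at commercial banks is -$401 billion.

-$401 billion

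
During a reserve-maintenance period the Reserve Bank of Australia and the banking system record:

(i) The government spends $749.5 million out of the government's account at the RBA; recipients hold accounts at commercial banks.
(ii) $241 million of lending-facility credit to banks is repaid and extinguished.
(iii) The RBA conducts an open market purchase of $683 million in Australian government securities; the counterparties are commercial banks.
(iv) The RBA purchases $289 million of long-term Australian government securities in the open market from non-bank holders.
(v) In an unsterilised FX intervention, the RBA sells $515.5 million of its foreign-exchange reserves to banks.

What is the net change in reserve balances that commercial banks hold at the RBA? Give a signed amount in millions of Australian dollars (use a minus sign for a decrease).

Government spending $749.5 million: government payments flow into bank reserve accounts → +$749.5M.
Discount-window repayment $241 million: repayment is debited from reserves → −$241M.
OMO purchase (from banks) $683 million: the RBA pays by crediting reserve accounts → +$683M.
Asset purchase (from non-banks) $289 million: the RBA pays by crediting reserve accounts → +$289M.
FX sale $515.5 million: the buying banks pay out of their reserve balances → −$515.5M.
Net: 749.5 − 241 + 683 + 289 − 515.5 = +$965 million.

+$965 million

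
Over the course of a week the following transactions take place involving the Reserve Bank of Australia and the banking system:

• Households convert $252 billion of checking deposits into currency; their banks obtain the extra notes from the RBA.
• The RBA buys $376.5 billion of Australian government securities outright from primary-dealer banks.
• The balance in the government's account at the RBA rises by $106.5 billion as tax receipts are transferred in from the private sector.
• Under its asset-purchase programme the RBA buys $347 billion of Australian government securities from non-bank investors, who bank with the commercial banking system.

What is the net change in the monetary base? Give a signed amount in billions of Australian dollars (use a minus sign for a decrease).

RBA balance sheet:
  Assets:      Securities +$723.5B
  Liabilities: Bank reserves +$365B, Currency in circulation +$252B, Government deposits +$106.5B
Monetary base = currency + reserves: +$252B + (+$365B) = +$617 billion.

+$617 billion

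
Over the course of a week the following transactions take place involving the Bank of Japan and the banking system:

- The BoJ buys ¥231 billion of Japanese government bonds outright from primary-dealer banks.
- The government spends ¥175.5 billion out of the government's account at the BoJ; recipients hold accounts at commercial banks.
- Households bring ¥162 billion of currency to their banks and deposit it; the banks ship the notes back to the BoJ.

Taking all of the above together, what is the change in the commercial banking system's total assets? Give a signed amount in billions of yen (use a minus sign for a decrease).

+¥337.5 billion

OMO purchase (from banks) ¥231 billion: just an asset swap on bank balance sheets → 0.
Government spending ¥175.5 billion: bank balance sheets expand → +¥175.5B.
Currency deposit ¥162 billion: bank balance sheets expand → +¥162B.
Net: 0 + 175.5 + 162 = +¥337.5 billion.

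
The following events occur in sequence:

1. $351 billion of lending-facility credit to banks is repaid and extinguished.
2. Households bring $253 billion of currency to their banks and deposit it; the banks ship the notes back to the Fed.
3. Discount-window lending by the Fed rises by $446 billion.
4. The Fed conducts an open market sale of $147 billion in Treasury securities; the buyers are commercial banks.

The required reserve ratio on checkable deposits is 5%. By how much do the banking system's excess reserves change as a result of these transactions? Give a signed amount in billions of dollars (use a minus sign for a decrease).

+$188.35 billion

Discount-window repayment $351 billion: reserves −$351B, deposits 0.
Currency deposit $253 billion: reserves +$253B, deposits +$253B.
Discount-window loan $446 billion: reserves +$446B, deposits 0.
OMO sale (to banks) $147 billion: reserves −$147B, deposits 0.
Totals: Δreserves = +$201B, Δdeposits = +$253B.
Δrequired reserves = 5% × +$253B = +$12.65B.
Δexcess reserves = Δreserves − Δrequired = +$201B − (+$12.65B) = +$188.35 billion.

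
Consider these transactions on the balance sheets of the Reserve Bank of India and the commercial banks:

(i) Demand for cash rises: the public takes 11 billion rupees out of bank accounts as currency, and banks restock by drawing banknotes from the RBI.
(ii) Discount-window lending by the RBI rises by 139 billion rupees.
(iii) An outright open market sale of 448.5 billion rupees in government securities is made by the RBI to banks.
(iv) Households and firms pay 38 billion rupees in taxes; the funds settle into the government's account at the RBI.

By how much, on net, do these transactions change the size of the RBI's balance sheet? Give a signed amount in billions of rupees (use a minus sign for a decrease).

-309.5 billion

Currency withdrawal 11 billion rupees: only the composition of liabilities changes → 0.
Discount-window loan 139 billion rupees: an RBI asset is acquired → +139B.
OMO sale (to banks) 448.5 billion rupees: an RBI asset is shed → −448.5B.
Government account inflow 38 billion rupees: only the composition of liabilities changes → 0.
Net: 0 + 139 − 448.5 + 0 = -309.5 billion.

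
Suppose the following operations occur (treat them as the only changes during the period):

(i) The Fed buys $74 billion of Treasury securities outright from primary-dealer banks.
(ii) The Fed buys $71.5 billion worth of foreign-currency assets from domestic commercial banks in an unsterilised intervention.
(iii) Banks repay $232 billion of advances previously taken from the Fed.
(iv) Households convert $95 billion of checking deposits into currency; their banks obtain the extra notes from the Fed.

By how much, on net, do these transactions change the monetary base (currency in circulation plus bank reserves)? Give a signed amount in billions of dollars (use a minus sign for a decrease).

OMO purchase (from banks) $74 billion: Fed balance sheet expands → +$74B.
FX purchase $71.5 billion: Fed balance sheet expands → +$71.5B.
Discount-window repayment $232 billion: Fed balance sheet contracts → −$232B.
Currency withdrawal $95 billion: just a shift between currency and reserves — both are base money → 0.
Net: 74 + 71.5 − 232 + 0 = -$86.5 billion.

-$86.5 billion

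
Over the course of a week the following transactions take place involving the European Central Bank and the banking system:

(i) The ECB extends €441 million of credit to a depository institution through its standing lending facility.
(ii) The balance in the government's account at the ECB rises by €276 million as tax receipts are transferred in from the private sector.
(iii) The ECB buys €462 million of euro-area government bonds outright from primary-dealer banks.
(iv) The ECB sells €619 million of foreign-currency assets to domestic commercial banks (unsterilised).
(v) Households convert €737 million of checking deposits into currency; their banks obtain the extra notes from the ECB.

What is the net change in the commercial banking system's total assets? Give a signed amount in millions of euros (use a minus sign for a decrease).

ECB balance sheet:
  Assets:      Securities +€462M, Loans to banks +€441M, Foreign assets −€619M
  Liabilities: Bank reserves −€729M, Currency in circulation +€737M, Government deposits +€276M
Commercial banking system:
  Assets:      Reserves at CB −€729M, Securities −€462M, Foreign assets +€619M
  Liabilities: Checkable deposits −€1013M, Borrowings from CB +€441M
Change in total bank assets = -€572 million.

-€572 million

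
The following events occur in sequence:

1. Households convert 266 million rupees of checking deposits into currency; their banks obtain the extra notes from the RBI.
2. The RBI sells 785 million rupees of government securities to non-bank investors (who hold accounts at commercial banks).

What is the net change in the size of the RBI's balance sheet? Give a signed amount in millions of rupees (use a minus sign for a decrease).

-785 million

Currency withdrawal 266 million rupees: only the composition of liabilities changes → 0.
Asset sale (to non-banks) 785 million rupees: an RBI asset is shed → −785M.
Net: 0 − 785 = -785 million.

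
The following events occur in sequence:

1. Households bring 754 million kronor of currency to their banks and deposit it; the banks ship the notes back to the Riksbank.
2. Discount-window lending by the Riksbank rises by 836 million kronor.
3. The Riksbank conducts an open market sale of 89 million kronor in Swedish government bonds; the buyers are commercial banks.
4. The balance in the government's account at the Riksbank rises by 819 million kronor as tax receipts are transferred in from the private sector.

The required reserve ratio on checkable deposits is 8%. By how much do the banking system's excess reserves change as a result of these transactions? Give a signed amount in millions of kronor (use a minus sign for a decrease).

Currency deposit 754 million kronor: reserves +754M, deposits +754M.
Discount-window loan 836 million kronor: reserves +836M, deposits 0.
OMO sale (to banks) 89 million kronor: reserves −89M, deposits 0.
Government account inflow 819 million kronor: reserves −819M, deposits −819M.
Totals: Δreserves = +682M, Δdeposits = −65M.
Δrequired reserves = 8% × −65M = −5.2M.
Δexcess reserves = Δreserves − Δrequired = +682M − (−5.2M) = +687.2 million.

+687.2 million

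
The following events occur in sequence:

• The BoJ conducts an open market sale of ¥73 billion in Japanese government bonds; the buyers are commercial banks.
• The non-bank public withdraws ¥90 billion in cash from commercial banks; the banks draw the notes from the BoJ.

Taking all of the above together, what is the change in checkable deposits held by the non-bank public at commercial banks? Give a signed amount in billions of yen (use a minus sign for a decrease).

BoJ balance sheet:
  Assets:      Securities −¥73B
  Liabilities: Bank reserves −¥163B, Currency in circulation +¥90B
Commercial banking system:
  Assets:      Reserves at CB −¥163B, Securities +¥73B
  Liabilities: Checkable deposits −¥90B
So the change in checkable deposits held by the non-bank public at commercial banks is -¥90 billion.

-¥90 billion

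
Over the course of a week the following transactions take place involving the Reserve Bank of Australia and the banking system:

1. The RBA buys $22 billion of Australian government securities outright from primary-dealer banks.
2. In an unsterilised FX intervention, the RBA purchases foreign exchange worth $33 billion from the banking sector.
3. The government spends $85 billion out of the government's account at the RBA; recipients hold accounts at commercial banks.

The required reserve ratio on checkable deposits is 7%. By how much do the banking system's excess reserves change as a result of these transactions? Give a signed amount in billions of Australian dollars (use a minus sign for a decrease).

OMO purchase (from banks) $22 billion: reserves +$22B, deposits 0.
FX purchase $33 billion: reserves +$33B, deposits 0.
Government spending $85 billion: reserves +$85B, deposits +$85B.
Totals: Δreserves = +$140B, Δdeposits = +$85B.
Δrequired reserves = 7% × +$85B = +$5.95B.
Δexcess reserves = Δreserves − Δrequired = +$140B − (+$5.95B) = +$134.05 billion.

+$134.05 billion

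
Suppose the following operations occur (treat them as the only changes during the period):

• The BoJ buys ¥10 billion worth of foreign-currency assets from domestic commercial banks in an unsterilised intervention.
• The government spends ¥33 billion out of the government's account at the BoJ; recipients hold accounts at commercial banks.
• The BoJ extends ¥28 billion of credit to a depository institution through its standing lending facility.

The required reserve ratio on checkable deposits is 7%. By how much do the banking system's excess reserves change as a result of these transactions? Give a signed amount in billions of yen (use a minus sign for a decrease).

FX purchase ¥10 billion: reserves +¥10B, deposits 0.
Government spending ¥33 billion: reserves +¥33B, deposits +¥33B.
Discount-window loan ¥28 billion: reserves +¥28B, deposits 0.
Totals: Δreserves = +¥71B, Δdeposits = +¥33B.
Δrequired reserves = 7% × +¥33B = +¥2.31B.
Δexcess reserves = Δreserves − Δrequired = +¥71B − (+¥2.31B) = +¥68.69 billion.

+¥68.69 billion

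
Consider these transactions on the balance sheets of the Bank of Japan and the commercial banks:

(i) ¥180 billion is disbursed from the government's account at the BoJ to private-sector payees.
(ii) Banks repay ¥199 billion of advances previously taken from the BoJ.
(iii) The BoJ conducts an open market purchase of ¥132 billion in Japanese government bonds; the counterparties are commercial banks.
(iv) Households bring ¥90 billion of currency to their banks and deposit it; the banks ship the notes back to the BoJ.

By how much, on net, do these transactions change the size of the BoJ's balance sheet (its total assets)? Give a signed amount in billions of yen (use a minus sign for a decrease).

Government spending ¥180 billion: only the composition of liabilities changes → 0.
Discount-window repayment ¥199 billion: a BoJ asset is shed → −¥199B.
OMO purchase (from banks) ¥132 billion: a BoJ asset is acquired → +¥132B.
Currency deposit ¥90 billion: only the composition of liabilities changes → 0.
Net: 0 − 199 + 132 + 0 = -¥67 billion.

-¥67 billion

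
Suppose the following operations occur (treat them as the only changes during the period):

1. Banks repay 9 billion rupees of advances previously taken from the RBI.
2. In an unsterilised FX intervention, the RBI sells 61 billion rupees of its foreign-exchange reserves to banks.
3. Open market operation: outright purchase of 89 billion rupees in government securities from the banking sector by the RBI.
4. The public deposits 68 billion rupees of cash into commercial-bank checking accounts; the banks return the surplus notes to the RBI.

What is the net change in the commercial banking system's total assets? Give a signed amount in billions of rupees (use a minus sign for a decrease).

+59 billion

RBI balance sheet:
  Assets:      Securities +89B, Loans to banks −9B, Foreign assets −61B
  Liabilities: Bank reserves +87B, Currency in circulation −68B
Commercial banking system:
  Assets:      Reserves at CB +87B, Securities −89B, Foreign assets +61B
  Liabilities: Checkable deposits +68B, Borrowings from CB −9B
Change in total bank assets = +59 billion.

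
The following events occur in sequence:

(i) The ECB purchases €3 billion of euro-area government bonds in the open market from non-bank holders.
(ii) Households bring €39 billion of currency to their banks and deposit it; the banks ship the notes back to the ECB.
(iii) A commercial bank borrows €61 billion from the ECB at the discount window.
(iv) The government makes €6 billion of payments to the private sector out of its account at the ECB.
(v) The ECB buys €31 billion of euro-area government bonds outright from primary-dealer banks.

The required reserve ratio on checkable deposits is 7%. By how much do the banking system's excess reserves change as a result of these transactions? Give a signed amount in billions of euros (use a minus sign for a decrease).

Asset purchase (from non-banks) €3 billion: reserves +€3B, deposits +€3B.
Currency deposit €39 billion: reserves +€39B, deposits +€39B.
Discount-window loan €61 billion: reserves +€61B, deposits 0.
Government spending €6 billion: reserves +€6B, deposits +€6B.
OMO purchase (from banks) €31 billion: reserves +€31B, deposits 0.
Totals: Δreserves = +€140B, Δdeposits = +€48B.
Δrequired reserves = 7% × +€48B = +€3.36B.
Δexcess reserves = Δreserves − Δrequired = +€140B − (+€3.36B) = +€136.64 billion.

+€136.64 billion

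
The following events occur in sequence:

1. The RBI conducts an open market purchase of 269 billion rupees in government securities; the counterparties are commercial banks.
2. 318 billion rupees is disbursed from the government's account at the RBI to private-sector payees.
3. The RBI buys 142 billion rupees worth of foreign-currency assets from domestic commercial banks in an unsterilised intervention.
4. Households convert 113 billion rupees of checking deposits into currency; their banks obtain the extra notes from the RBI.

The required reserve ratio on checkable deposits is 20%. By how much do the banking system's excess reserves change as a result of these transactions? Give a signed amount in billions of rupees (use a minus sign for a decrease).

OMO purchase (from banks) 269 billion rupees: reserves +269B, deposits 0.
Government spending 318 billion rupees: reserves +318B, deposits +318B.
FX purchase 142 billion rupees: reserves +142B, deposits 0.
Currency withdrawal 113 billion rupees: reserves −113B, deposits −113B.
Totals: Δreserves = +616B, Δdeposits = +205B.
Δrequired reserves = 20% × +205B = +41B.
Δexcess reserves = Δreserves − Δrequired = +616B − (+41B) = +575 billion.

+575 billion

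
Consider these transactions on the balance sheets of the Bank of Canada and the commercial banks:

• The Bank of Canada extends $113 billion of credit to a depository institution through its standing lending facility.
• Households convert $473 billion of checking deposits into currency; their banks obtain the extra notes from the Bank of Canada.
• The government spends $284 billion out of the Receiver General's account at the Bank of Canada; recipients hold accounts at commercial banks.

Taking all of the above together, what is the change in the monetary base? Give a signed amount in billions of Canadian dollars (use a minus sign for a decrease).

+$397 billion

Bank of Canada balance sheet:
  Assets:      Loans to banks +$113B
  Liabilities: Bank reserves −$76B, Currency in circulation +$473B, Government deposits −$284B
Monetary base = currency + reserves: +$473B + (−$76B) = +$397 billion.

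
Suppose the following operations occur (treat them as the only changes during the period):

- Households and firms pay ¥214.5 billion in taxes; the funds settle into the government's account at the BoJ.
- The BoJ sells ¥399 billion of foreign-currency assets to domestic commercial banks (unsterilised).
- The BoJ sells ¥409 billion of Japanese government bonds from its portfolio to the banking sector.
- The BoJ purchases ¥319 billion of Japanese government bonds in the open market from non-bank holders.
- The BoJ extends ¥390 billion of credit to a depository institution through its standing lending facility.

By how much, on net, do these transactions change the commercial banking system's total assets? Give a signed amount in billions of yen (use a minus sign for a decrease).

+¥494.5 billion

Government account inflow ¥214.5 billion: bank balance sheets shrink → −¥214.5B.
FX sale ¥399 billion: just an asset swap on bank balance sheets → 0.
OMO sale (to banks) ¥409 billion: just an asset swap on bank balance sheets → 0.
Asset purchase (from non-banks) ¥319 billion: bank balance sheets expand → +¥319B.
Discount-window loan ¥390 billion: bank balance sheets expand → +¥390B.
Net: −214.5 + 0 + 0 + 319 + 390 = +¥494.5 billion.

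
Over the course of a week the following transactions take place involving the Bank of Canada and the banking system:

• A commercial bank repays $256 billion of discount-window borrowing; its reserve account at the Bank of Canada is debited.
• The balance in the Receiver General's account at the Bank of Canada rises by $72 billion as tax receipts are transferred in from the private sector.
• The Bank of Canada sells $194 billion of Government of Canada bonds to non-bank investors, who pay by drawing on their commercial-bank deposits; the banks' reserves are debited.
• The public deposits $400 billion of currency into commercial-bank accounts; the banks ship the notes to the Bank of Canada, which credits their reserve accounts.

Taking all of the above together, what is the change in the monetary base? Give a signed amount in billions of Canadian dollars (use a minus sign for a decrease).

Discount-window repayment $256 billion: Bank of Canada balance sheet contracts → −$256B.
Government account inflow $72 billion: reserves shift to a non-base liability → −$72B.
Asset sale (to non-banks) $194 billion: Bank of Canada balance sheet contracts → −$194B.
Currency deposit $400 billion: just a shift between currency and reserves — both are base money → 0.
Net: −256 − 72 − 194 + 0 = -$522 billion.

-$522 billion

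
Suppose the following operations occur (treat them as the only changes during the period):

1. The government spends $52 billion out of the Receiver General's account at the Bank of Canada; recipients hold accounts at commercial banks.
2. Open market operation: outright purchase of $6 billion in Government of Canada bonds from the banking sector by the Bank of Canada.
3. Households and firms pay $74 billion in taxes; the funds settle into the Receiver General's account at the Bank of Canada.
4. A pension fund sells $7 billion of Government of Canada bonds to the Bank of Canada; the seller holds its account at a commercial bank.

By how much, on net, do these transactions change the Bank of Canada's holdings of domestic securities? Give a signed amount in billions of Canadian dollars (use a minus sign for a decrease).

+$13 billion

Bank of Canada balance sheet:
  Assets:      Securities +$13B
  Liabilities: Bank reserves −$9B, Government deposits +$22B
So the change in the Bank of Canada's holdings of domestic securities is +$13 billion.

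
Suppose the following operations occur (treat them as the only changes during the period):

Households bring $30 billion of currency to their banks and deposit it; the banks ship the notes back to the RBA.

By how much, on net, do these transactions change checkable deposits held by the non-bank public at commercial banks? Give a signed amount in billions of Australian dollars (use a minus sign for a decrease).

RBA balance sheet:
  Assets:      no change
  Liabilities: Bank reserves +$30B, Currency in circulation −$30B
Commercial banking system:
  Assets:      Reserves at CB +$30B
  Liabilities: Checkable deposits +$30B
So the change in checkable deposits held by the non-bank public at commercial banks is +$30 billion.

+$30 billion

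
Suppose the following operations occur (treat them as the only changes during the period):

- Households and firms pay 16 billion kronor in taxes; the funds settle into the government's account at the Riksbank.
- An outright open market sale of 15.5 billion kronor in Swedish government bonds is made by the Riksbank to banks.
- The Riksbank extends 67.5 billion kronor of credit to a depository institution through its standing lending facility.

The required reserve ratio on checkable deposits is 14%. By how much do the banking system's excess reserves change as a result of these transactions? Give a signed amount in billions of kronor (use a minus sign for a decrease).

+38.24 billion

Government account inflow 16 billion kronor: reserves −16B, deposits −16B.
OMO sale (to banks) 15.5 billion kronor: reserves −15.5B, deposits 0.
Discount-window loan 67.5 billion kronor: reserves +67.5B, deposits 0.
Totals: Δreserves = +36B, Δdeposits = −16B.
Δrequired reserves = 14% × −16B = −2.24B.
Δexcess reserves = Δreserves − Δrequired = +36B − (−2.24B) = +38.24 billion.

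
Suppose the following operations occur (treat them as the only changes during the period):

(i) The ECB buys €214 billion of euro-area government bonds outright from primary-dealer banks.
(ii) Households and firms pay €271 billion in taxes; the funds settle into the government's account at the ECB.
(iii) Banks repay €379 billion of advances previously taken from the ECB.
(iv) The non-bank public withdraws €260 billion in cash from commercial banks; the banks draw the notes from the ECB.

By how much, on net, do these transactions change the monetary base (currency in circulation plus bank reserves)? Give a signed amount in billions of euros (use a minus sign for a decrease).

OMO purchase (from banks) €214 billion: ECB balance sheet expands → +€214B.
Government account inflow €271 billion: reserves shift to a non-base liability → −€271B.
Discount-window repayment €379 billion: ECB balance sheet contracts → −€379B.
Currency withdrawal €260 billion: just a shift between currency and reserves — both are base money → 0.
Net: 214 − 271 − 379 + 0 = -€436 billion.

-€436 billion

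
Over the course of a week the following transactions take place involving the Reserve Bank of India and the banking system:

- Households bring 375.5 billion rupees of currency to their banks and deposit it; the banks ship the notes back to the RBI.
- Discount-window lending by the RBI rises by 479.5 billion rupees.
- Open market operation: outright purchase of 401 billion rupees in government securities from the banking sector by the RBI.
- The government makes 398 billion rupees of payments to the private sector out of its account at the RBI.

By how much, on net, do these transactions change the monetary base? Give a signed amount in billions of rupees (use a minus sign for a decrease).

RBI balance sheet:
  Assets:      Securities +401B, Loans to banks +479.5B
  Liabilities: Bank reserves +1654B, Currency in circulation −375.5B, Government deposits −398B
Commercial banking system:
  Assets:      Reserves at CB +1654B, Securities −401B
  Liabilities: Checkable deposits +773.5B, Borrowings from CB +479.5B
Monetary base = currency + reserves: −375.5B + (+1654B) = +1278.5 billion.

+1278.5 billion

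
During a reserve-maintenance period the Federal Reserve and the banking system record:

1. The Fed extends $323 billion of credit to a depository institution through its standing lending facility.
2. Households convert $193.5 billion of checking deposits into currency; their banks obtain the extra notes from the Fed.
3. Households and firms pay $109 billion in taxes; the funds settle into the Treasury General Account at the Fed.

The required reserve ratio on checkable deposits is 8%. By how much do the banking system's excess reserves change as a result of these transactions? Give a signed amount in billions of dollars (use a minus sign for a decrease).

Discount-window loan $323 billion: reserves +$323B, deposits 0.
Currency withdrawal $193.5 billion: reserves −$193.5B, deposits −$193.5B.
Government account inflow $109 billion: reserves −$109B, deposits −$109B.
Totals: Δreserves = +$20.5B, Δdeposits = −$302.5B.
Δrequired reserves = 8% × −$302.5B = −$24.2B.
Δexcess reserves = Δreserves − Δrequired = +$20.5B − (−$24.2B) = +$44.7 billion.

+$44.7 billion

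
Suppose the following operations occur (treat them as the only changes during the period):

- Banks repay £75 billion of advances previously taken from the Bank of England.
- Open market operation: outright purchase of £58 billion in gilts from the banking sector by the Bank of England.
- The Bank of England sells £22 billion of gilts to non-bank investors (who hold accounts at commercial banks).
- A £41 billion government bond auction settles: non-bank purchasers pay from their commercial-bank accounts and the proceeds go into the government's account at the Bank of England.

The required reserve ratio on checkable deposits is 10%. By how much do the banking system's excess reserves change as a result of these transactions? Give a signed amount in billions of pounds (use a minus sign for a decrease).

-£73.7 billion

Discount-window repayment £75 billion: reserves −£75B, deposits 0.
OMO purchase (from banks) £58 billion: reserves +£58B, deposits 0.
Asset sale (to non-banks) £22 billion: reserves −£22B, deposits −£22B.
Government account inflow £41 billion: reserves −£41B, deposits −£41B.
Totals: Δreserves = −£80B, Δdeposits = −£63B.
Δrequired reserves = 10% × −£63B = −£6.3B.
Δexcess reserves = Δreserves − Δrequired = −£80B − (−£6.3B) = -£73.7 billion.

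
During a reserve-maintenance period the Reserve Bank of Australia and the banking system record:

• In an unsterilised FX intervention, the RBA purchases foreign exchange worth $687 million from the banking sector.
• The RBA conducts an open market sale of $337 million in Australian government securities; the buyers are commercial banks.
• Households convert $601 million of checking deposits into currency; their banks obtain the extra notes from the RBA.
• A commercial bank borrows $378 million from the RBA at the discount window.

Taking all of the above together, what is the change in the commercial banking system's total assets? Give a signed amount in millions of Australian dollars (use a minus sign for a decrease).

-$223 million

RBA balance sheet:
  Assets:      Securities −$337M, Loans to banks +$378M, Foreign assets +$687M
  Liabilities: Bank reserves +$127M, Currency in circulation +$601M
Commercial banking system:
  Assets:      Reserves at CB +$127M, Securities +$337M, Foreign assets −$687M
  Liabilities: Checkable deposits −$601M, Borrowings from CB +$378M
Change in total bank assets = -$223 million.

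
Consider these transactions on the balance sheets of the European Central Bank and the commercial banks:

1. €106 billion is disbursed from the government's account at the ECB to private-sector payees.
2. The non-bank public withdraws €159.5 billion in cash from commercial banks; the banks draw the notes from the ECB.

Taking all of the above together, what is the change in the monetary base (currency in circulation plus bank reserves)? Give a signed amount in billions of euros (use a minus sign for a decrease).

Government spending €106 billion: a non-base liability converts back to reserves → +€106B.
Currency withdrawal €159.5 billion: just a shift between currency and reserves — both are base money → 0.
Net: 106 + 0 = +€106 billion.

+€106 billion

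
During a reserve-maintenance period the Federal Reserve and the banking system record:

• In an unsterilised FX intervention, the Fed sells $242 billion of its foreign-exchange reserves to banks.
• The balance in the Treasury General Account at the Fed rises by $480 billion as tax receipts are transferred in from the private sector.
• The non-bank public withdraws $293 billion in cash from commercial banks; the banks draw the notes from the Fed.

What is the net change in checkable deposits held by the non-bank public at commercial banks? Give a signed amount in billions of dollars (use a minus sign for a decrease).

FX sale $242 billion: the counterparty is a bank, so public deposits are unchanged → 0.
Government account inflow $480 billion: non-bank counterparties' bank balances fall → −$480B.
Currency withdrawal $293 billion: non-bank counterparties' bank balances fall → −$293B.
Net: 0 − 480 − 293 = -$773 billion.

-$773 billion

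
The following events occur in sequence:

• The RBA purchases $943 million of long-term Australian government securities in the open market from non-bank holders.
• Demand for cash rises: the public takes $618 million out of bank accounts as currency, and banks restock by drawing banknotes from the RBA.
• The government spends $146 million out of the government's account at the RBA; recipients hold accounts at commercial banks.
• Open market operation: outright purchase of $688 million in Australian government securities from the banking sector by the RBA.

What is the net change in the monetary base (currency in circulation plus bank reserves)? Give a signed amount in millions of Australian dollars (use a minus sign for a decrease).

+$1777 million

Asset purchase (from non-banks) $943 million: RBA balance sheet expands → +$943M.
Currency withdrawal $618 million: just a shift between currency and reserves — both are base money → 0.
Government spending $146 million: a non-base liability converts back to reserves → +$146M.
OMO purchase (from banks) $688 million: RBA balance sheet expands → +$688M.
Net: 943 + 0 + 146 + 688 = +$1777 million.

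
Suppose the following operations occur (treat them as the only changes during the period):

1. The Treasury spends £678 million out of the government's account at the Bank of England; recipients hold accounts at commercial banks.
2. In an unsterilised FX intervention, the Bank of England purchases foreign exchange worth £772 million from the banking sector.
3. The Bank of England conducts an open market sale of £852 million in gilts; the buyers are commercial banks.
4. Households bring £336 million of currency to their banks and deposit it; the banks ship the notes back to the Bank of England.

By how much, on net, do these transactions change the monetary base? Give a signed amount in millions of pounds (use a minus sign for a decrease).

Bank of England balance sheet:
  Assets:      Securities −£852M, Foreign assets +£772M
  Liabilities: Bank reserves +£934M, Currency in circulation −£336M, Government deposits −£678M
Commercial banking system:
  Assets:      Reserves at CB +£934M, Securities +£852M, Foreign assets −£772M
  Liabilities: Checkable deposits +£1014M
Monetary base = currency + reserves: −£336M + (+£934M) = +£598 million.

+£598 million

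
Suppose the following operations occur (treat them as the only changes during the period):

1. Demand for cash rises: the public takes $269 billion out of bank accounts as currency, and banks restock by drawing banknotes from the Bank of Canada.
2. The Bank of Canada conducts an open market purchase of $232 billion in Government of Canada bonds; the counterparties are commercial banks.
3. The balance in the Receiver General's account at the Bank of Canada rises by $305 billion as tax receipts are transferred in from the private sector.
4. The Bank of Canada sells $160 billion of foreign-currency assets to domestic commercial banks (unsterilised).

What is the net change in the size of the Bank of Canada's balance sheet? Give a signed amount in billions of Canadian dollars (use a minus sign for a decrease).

Currency withdrawal $269 billion: only the composition of liabilities changes → 0.
OMO purchase (from banks) $232 billion: a Bank of Canada asset is acquired → +$232B.
Government account inflow $305 billion: only the composition of liabilities changes → 0.
FX sale $160 billion: a Bank of Canada asset is shed → −$160B.
Net: 0 + 232 + 0 − 160 = +$72 billion.

+$72 billion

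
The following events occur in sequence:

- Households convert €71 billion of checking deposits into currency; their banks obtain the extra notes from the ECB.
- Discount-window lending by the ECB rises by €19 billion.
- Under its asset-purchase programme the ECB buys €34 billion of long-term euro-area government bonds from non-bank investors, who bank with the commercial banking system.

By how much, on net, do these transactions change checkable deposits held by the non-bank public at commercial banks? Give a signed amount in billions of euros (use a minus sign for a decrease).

Currency withdrawal €71 billion: non-bank counterparties' bank balances fall → −€71B.
Discount-window loan €19 billion: the counterparty is a bank, so public deposits are unchanged → 0.
Asset purchase (from non-banks) €34 billion: non-bank counterparties' bank balances rise → +€34B.
Net: −71 + 0 + 34 = -€37 billion.

-€37 billion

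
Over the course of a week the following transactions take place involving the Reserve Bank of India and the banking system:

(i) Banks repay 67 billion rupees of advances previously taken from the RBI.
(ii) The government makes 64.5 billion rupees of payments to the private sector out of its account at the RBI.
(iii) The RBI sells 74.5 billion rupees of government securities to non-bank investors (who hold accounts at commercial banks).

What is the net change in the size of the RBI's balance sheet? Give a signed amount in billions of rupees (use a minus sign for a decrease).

Discount-window repayment 67 billion rupees: an RBI asset is shed → −67B.
Government spending 64.5 billion rupees: only the composition of liabilities changes → 0.
Asset sale (to non-banks) 74.5 billion rupees: an RBI asset is shed → −74.5B.
Net: −67 + 0 − 74.5 = -141.5 billion.

-141.5 billion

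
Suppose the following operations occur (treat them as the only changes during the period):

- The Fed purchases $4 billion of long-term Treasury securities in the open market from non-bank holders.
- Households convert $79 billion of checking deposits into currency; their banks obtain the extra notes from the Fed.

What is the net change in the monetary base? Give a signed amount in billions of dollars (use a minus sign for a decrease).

Fed balance sheet:
  Assets:      Securities +$4B
  Liabilities: Bank reserves −$75B, Currency in circulation +$79B
Commercial banking system:
  Assets:      Reserves at CB −$75B
  Liabilities: Checkable deposits −$75B
Monetary base = currency + reserves: +$79B + (−$75B) = +$4 billion.

+$4 billion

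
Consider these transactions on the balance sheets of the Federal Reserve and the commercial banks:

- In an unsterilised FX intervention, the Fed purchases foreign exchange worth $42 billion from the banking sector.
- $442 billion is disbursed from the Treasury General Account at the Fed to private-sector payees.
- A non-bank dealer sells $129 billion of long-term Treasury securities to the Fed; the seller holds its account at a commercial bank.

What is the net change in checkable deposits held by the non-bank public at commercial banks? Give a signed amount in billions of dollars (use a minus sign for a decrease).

+$571 billion

FX purchase $42 billion: the counterparty is a bank, so public deposits are unchanged → 0.
Government spending $442 billion: non-bank counterparties' bank balances rise → +$442B.
Asset purchase (from non-banks) $129 billion: non-bank counterparties' bank balances rise → +$129B.
Net: 0 + 442 + 129 = +$571 billion.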